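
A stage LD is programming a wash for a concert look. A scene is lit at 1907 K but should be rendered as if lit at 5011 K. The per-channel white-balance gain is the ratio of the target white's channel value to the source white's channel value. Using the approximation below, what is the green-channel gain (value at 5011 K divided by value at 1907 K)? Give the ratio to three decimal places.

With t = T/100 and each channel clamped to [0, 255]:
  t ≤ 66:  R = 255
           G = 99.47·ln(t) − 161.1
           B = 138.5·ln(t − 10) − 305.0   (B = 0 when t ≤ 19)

1.727

At 1907 K (t = 19.07):
  G = 99.47·ln 19.07 − 161.1 = 99.47·2.9481 − 161.1 = 132.149.
At 5011 K (t = 50.11):
  G = 99.47·ln 50.11 − 161.1 = 99.47·3.9142 − 161.1 = 228.248.
Gain = 228.248 / 132.149 = 1.7272 → 1.727.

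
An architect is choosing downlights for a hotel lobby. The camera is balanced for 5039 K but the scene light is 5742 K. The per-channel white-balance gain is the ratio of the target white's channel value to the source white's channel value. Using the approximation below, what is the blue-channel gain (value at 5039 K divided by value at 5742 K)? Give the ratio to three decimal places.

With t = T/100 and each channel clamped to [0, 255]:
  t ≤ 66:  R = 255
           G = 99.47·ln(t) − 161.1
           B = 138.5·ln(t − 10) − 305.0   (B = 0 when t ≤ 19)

0.903

At 5742 K (t = 57.42):
  B = 138.5·ln(57.42 − 10) − 305.0 = 138.5·ln 47.42 − 305.0 = 138.5·3.8590 − 305.0 = 229.478.
At 5039 K (t = 50.39):
  B = 138.5·ln(50.39 − 10) − 305.0 = 138.5·ln 40.39 − 305.0 = 138.5·3.6986 − 305.0 = 207.254.
Gain = 207.254 / 229.478 = 0.9032 → 0.903.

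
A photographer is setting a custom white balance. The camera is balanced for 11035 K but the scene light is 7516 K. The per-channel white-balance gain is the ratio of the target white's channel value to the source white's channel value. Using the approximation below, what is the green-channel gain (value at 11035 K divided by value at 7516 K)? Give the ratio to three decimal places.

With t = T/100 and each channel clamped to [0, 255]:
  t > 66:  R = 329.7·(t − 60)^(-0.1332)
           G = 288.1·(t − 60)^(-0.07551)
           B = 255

0.913

At 7516 K (t = 75.16):
  G = 288.1·(75.16 − 60)^(-0.07551) = 288.1·15.16^(-0.07551) = 288.1·0.81441 = 234.633.
At 11035 K (t = 110.35):
  G = 288.1·(110.35 − 60)^(-0.07551) = 288.1·50.35^(-0.07551) = 288.1·0.74384 = 214.302.
Gain = 214.302 / 234.633 = 0.9133 → 0.913.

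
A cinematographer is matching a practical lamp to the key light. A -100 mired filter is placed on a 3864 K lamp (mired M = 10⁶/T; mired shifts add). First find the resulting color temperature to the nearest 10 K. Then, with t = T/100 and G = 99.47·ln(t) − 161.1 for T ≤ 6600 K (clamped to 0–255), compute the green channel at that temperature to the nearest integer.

251

M_in = 10⁶/3864 = 258.80; M_out = 258.80 + (-100) = 158.80.
T_out = 10⁶/158.80 = 6297.3 K → 6300 K; t = 63.
G = 99.47·ln 63 − 161.1 = 99.47·4.1431 − 161.1 = 251.018.
Rounded: 251.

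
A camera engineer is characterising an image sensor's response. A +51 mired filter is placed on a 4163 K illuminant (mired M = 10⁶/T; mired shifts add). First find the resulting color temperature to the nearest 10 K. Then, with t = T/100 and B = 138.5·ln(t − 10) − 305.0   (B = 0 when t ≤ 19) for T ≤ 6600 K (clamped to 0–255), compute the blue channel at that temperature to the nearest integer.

M_in = 10⁶/4163 = 240.21; M_out = 240.21 + (+51) = 291.21.
T_out = 10⁶/291.21 = 3433.9 K → 3430 K; t = 34.3.
B = 138.5·ln(34.3 − 10) − 305.0 = 138.5·ln 24.3 − 305.0 = 138.5·3.1905 − 305.0 = 136.881.
Rounded: 137.

137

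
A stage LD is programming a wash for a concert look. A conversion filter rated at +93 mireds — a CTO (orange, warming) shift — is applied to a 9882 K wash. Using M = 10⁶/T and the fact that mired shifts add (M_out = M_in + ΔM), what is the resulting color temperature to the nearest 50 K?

M_in = 10⁶/9882 = 101.19 mireds.
M_out = 101.19 + (+93) = 194.19 mireds.
T_out = 10⁶/194.19 = 5149.5 K → 5150 K.

5150 K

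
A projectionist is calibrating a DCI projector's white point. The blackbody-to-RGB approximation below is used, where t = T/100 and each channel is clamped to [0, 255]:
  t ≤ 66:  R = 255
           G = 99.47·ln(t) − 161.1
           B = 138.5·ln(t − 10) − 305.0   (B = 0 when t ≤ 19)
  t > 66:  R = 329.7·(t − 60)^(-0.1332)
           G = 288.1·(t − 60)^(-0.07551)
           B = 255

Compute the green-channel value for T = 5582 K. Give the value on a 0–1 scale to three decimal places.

0.937

t = 5582/100 = 55.82; the t ≤ 66 branch applies.
G = 99.47·ln 55.82 − 161.1 = 99.47·4.0221 − 161.1 = 238.981.
On a 0–1 scale: 238.981/255 = 0.9372 → 0.937.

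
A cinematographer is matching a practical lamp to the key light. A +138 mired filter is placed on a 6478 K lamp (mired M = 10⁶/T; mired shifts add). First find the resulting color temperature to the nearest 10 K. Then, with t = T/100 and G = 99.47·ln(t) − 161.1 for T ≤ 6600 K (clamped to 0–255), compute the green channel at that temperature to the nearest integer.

M_in = 10⁶/6478 = 154.37; M_out = 154.37 + (+138) = 292.37.
T_out = 10⁶/292.37 = 3420.3 K → 3420 K; t = 34.2.
G = 99.47·ln 34.2 − 161.1 = 99.47·3.5322 − 161.1 = 190.250.
Rounded: 190.

190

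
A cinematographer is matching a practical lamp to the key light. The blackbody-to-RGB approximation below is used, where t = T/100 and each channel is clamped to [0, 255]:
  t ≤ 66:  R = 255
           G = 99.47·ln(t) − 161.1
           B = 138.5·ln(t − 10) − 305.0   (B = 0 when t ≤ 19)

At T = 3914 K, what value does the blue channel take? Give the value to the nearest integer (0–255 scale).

162

t = 3914/100 = 39.14; the t ≤ 66 branch applies.
B = 138.5·ln(39.14 − 10) − 305.0 = 138.5·ln 29.14 − 305.0 = 138.5·3.3721 − 305.0 = 162.037.
Rounded: 162.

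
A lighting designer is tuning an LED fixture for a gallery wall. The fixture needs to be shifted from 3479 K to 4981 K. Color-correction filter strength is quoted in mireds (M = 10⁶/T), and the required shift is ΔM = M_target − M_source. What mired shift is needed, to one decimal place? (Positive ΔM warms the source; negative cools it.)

-86.7 mireds

M_source = 10⁶/3479 = 287.439; M_target = 10⁶/4981 = 200.763.
ΔM = 200.763 − 287.439 = -86.676 → -86.7 mireds, a cooling shift.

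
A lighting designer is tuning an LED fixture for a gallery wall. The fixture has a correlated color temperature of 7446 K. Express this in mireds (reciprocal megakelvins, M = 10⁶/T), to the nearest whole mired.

134 mireds

M = 10⁶ / 7446 = 134.300 → 134 mireds.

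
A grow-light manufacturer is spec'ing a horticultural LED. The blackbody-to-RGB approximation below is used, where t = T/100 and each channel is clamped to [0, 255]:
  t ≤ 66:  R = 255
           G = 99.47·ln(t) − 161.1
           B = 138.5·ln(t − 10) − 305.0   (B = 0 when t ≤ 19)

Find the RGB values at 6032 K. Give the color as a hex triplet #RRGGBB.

t = 6032/100 = 60.32; the t ≤ 66 branch applies.
R = 255 by definition for t ≤ 66.
G = 99.47·ln 60.32 − 161.1 = 99.47·4.0997 − 161.1 = 246.694.
B = 138.5·ln(60.32 − 10) − 305.0 = 138.5·ln 50.32 − 305.0 = 138.5·3.9184 − 305.0 = 237.699.
Rounded: (255, 247, 238).
In hex: #FFF7EE.

#FFF7EE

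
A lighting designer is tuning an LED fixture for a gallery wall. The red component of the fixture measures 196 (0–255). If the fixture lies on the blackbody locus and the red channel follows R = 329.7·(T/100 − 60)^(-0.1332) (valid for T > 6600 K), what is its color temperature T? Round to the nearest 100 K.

(t − 60)^(-0.1332) = 196/329.7 = 0.59448.
t − 60 = 0.59448^(1/-0.1332) = 0.59448^(-7.508) = 49.621, so t = 109.621.
T = 100·t = 10962 K → 11000 K to the nearest 100 K.

11000 K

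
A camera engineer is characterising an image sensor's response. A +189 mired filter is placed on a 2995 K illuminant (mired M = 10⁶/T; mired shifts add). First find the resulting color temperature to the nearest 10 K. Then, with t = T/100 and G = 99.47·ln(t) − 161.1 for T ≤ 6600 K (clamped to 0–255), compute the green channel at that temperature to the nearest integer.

132

M_in = 10⁶/2995 = 333.89; M_out = 333.89 + (+189) = 522.89.
T_out = 10⁶/522.89 = 1912.4 K → 1910 K; t = 19.1.
G = 99.47·ln 19.1 − 161.1 = 99.47·2.9497 − 161.1 = 132.305.
Rounded: 132.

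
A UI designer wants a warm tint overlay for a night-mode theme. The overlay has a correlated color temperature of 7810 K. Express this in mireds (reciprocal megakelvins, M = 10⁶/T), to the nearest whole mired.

128 mireds

M = 10⁶ / 7810 = 128.041 → 128 mireds.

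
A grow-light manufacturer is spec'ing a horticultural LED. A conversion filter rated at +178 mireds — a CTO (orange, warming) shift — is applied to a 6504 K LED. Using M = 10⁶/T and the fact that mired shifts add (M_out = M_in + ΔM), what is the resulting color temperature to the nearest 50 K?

M_in = 10⁶/6504 = 153.75 mireds.
M_out = 153.75 + (+178) = 331.75 mireds.
T_out = 10⁶/331.75 = 3014.3 K → 3000 K.

3000 K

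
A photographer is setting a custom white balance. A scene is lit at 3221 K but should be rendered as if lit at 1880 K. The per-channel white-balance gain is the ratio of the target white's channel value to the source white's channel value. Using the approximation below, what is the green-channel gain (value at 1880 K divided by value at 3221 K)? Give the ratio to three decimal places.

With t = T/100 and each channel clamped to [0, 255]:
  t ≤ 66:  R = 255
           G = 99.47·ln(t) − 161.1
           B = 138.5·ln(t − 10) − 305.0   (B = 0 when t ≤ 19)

0.709

At 3221 K (t = 32.21):
  G = 99.47·ln 32.21 − 161.1 = 99.47·3.4723 − 161.1 = 184.287.
At 1880 K (t = 18.8):
  G = 99.47·ln 18.8 − 161.1 = 99.47·2.9339 − 161.1 = 130.731.
Gain = 130.731 / 184.287 = 0.7094 → 0.709.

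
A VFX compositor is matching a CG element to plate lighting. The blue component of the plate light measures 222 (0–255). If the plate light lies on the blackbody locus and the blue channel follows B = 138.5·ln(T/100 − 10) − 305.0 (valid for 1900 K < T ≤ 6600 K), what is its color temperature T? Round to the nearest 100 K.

5500 K

ln(t − 10) = (222 + 305.0) / 138.5 = 3.8051.
t − 10 = e^3.8051 = 44.928, so t = 54.928.
T = 100·t = 5493 K → 5500 K to the nearest 100 K.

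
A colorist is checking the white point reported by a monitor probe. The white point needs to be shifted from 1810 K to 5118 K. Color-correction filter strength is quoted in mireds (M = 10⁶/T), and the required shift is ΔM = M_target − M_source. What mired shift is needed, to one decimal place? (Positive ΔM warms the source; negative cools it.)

-357.1 mireds

M_source = 10⁶/1810 = 552.486; M_target = 10⁶/5118 = 195.389.
ΔM = 195.389 − 552.486 = -357.097 → -357.1 mireds, a cooling shift.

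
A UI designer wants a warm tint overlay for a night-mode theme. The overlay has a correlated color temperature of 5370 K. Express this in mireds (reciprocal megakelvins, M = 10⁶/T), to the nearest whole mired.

M = 10⁶ / 5370 = 186.220 → 186 mireds.

186 mireds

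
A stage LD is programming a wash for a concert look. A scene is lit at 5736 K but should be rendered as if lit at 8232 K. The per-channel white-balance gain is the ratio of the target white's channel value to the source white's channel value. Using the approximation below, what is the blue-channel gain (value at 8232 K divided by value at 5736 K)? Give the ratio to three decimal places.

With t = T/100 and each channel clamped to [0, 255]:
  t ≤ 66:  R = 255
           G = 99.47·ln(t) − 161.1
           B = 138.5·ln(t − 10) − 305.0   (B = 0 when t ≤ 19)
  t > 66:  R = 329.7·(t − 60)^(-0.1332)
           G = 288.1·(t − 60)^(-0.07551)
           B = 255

At 5736 K (t = 57.36):
  B = 138.5·ln(57.36 − 10) − 305.0 = 138.5·ln 47.36 − 305.0 = 138.5·3.8578 − 305.0 = 229.302.
At 8232 K (t = 82.32):
  B = 255 by definition for t > 66.
Gain = 255.000 / 229.302 = 1.1121 → 1.112.

1.112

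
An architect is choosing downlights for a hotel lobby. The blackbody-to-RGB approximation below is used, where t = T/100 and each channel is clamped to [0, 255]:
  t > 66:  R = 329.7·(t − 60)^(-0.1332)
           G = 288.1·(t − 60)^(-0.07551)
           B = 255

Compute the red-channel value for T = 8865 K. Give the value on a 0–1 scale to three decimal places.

t = 8865/100 = 88.65; the t > 66 branch applies.
R = 329.7·(88.65 − 60)^(-0.1332) = 329.7·28.65^(-0.1332) = 329.7·0.63960 = 210.877.
On a 0–1 scale: 210.877/255 = 0.8270 → 0.827.

0.827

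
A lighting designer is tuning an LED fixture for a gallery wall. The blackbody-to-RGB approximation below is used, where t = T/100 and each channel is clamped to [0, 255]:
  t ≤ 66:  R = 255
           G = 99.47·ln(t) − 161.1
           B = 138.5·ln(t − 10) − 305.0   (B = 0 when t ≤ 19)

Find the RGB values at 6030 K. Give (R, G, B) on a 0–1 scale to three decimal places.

t = 6030/100 = 60.3; the t ≤ 66 branch applies.
R = 255 by definition for t ≤ 66.
G = 99.47·ln 60.3 − 161.1 = 99.47·4.0993 − 161.1 = 246.661.
B = 138.5·ln(60.3 − 10) − 305.0 = 138.5·ln 50.3 − 305.0 = 138.5·3.9180 − 305.0 = 237.644.
Dividing each by 255: (1.0000, 0.9673, 0.9319) → (1.000, 0.967, 0.932).

(1.000, 0.967, 0.932)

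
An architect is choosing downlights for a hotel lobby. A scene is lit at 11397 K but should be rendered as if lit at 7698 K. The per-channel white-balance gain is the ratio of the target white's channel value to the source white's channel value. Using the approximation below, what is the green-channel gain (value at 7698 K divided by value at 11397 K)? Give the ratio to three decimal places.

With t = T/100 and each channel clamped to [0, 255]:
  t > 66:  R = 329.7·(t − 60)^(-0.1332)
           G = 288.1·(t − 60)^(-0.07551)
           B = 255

At 11397 K (t = 113.97):
  G = 288.1·(113.97 − 60)^(-0.07551) = 288.1·53.97^(-0.07551) = 288.1·0.73995 = 213.181.
At 7698 K (t = 76.98):
  G = 288.1·(76.98 − 60)^(-0.07551) = 288.1·16.98^(-0.07551) = 288.1·0.80747 = 232.633.
Gain = 232.633 / 213.181 = 1.0912 → 1.091.

1.091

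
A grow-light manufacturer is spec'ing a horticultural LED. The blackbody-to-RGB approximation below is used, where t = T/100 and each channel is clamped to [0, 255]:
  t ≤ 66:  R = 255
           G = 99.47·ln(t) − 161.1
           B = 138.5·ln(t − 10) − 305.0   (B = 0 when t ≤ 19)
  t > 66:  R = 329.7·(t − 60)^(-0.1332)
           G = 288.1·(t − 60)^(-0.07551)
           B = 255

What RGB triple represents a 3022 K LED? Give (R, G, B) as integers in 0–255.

(255, 178, 111)

t = 3022/100 = 30.22; the t ≤ 66 branch applies.
R = 255 by definition for t ≤ 66.
G = 99.47·ln 30.22 − 161.1 = 99.47·3.4085 − 161.1 = 177.944.
B = 138.5·ln(30.22 − 10) − 305.0 = 138.5·ln 20.22 − 305.0 = 138.5·3.0067 − 305.0 = 111.424.
Rounded: (255, 178, 111).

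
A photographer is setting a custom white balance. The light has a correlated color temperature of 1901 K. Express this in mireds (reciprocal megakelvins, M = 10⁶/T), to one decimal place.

M = 10⁶ / 1901 = 526.039 → 526.0 mireds.

526.0 mireds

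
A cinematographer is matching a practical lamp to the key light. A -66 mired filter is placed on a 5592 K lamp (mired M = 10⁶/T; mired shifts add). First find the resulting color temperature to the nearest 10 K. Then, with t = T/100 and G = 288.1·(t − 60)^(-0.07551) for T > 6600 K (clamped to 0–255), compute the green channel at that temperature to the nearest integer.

224

M_in = 10⁶/5592 = 178.83; M_out = 178.83 + (-66) = 112.83.
T_out = 10⁶/112.83 = 8863.1 K → 8860 K; t = 88.6.
G = 288.1·(88.6 − 60)^(-0.07551) = 288.1·28.6^(-0.07551) = 288.1·0.77630 = 223.652.
Rounded: 224.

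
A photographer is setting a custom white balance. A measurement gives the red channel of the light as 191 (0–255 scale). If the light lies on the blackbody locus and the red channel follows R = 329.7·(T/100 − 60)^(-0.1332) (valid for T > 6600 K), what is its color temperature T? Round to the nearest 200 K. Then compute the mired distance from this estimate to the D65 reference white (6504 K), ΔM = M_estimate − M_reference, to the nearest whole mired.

-70 mireds

(t − 60)^(-0.1332) = 191/329.7 = 0.57931.
t − 60 = 0.57931^(1/-0.1332) = 0.57931^(-7.508) = 60.245, so t = 120.245.
T = 100·t = 12025 K → 12000 K to the nearest 200 K.
M_estimate = 10⁶/12000 = 83.33; M_reference = 10⁶/6504 = 153.75.
ΔM = 83.33 − 153.75 = -70.42 → -70 mireds.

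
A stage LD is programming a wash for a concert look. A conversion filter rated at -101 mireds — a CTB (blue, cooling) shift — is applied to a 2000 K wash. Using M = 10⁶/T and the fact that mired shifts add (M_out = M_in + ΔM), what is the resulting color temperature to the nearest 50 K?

M_in = 10⁶/2000 = 500.00 mireds.
M_out = 500.00 + (-101) = 399.00 mireds.
T_out = 10⁶/399.00 = 2506.3 K → 2500 K.

2500 K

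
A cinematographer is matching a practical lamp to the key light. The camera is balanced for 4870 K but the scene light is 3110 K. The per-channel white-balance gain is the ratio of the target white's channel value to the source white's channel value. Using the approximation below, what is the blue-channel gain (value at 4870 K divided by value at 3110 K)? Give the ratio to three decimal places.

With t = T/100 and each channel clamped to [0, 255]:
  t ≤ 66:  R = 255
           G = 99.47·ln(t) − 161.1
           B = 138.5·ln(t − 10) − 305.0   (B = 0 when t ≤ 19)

1.716

At 3110 K (t = 31.1):
  B = 138.5·ln(31.1 − 10) − 305.0 = 138.5·ln 21.1 − 305.0 = 138.5·3.0493 − 305.0 = 117.324.
At 4870 K (t = 48.7):
  B = 138.5·ln(48.7 − 10) − 305.0 = 138.5·ln 38.7 − 305.0 = 138.5·3.6558 − 305.0 = 201.334.
Gain = 201.334 / 117.324 = 1.7160 → 1.716.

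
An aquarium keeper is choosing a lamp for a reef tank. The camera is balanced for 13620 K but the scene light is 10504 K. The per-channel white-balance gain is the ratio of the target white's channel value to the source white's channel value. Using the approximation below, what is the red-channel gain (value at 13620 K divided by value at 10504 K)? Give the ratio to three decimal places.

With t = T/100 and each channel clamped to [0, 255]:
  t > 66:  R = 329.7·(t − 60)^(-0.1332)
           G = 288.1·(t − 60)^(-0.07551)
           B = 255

0.932

At 10504 K (t = 105.04):
  R = 329.7·(105.04 − 60)^(-0.1332) = 329.7·45.04^(-0.1332) = 329.7·0.60220 = 198.545.
At 13620 K (t = 136.2):
  R = 329.7·(136.2 − 60)^(-0.1332) = 329.7·76.2^(-0.1332) = 329.7·0.56147 = 185.115.
Gain = 185.115 / 198.545 = 0.9324 → 0.932.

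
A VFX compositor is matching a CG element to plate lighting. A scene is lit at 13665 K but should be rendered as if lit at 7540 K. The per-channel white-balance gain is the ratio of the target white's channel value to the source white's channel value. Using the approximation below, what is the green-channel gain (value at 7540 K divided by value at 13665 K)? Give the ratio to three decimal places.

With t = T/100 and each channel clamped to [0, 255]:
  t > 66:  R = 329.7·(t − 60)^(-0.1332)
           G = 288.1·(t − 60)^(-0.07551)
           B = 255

At 13665 K (t = 136.65):
  G = 288.1·(136.65 − 60)^(-0.07551) = 288.1·76.65^(-0.07551) = 288.1·0.72061 = 207.608.
At 7540 K (t = 75.4):
  G = 288.1·(75.4 − 60)^(-0.07551) = 288.1·15.4^(-0.07551) = 288.1·0.81345 = 234.355.
Gain = 234.355 / 207.608 = 1.1288 → 1.129.

1.129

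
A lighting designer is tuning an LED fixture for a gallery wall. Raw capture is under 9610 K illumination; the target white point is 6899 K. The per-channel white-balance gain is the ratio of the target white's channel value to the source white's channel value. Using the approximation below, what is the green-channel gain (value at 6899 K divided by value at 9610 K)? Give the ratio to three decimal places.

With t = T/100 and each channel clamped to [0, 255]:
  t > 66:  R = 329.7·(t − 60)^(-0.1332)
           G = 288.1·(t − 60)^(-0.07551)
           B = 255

1.111

At 9610 K (t = 96.1):
  G = 288.1·(96.1 − 60)^(-0.07551) = 288.1·36.1^(-0.07551) = 288.1·0.76277 = 219.754.
At 6899 K (t = 68.99):
  G = 288.1·(68.99 − 60)^(-0.07551) = 288.1·8.99^(-0.07551) = 288.1·0.84719 = 244.076.
Gain = 244.076 / 219.754 = 1.1107 → 1.111.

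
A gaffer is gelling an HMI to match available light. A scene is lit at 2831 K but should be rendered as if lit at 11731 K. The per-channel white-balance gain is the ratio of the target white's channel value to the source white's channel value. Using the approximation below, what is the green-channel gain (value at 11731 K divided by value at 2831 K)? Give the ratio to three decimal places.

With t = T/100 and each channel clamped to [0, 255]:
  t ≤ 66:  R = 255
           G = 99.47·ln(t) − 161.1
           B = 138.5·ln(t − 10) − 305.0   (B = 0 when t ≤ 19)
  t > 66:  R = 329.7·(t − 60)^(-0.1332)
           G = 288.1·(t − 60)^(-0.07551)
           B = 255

1.238

At 2831 K (t = 28.31):
  G = 99.47·ln 28.31 − 161.1 = 99.47·3.3432 − 161.1 = 171.450.
At 11731 K (t = 117.31):
  G = 288.1·(117.31 − 60)^(-0.07551) = 288.1·57.31^(-0.07551) = 288.1·0.73661 = 212.217.
Gain = 212.217 / 171.450 = 1.2378 → 1.238.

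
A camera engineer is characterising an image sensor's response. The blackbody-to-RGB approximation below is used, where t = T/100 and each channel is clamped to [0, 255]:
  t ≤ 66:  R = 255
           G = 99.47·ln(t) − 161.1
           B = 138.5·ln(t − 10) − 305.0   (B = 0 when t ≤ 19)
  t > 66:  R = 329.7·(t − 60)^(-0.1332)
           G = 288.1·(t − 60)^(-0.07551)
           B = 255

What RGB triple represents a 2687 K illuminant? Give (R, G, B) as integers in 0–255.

t = 2687/100 = 26.87; the t ≤ 66 branch applies.
R = 255 by definition for t ≤ 66.
G = 99.47·ln 26.87 − 161.1 = 99.47·3.2910 − 161.1 = 166.257.
B = 138.5·ln(26.87 − 10) − 305.0 = 138.5·ln 16.87 − 305.0 = 138.5·2.8255 − 305.0 = 86.337.
Rounded: (255, 166, 86).

(255, 166, 86)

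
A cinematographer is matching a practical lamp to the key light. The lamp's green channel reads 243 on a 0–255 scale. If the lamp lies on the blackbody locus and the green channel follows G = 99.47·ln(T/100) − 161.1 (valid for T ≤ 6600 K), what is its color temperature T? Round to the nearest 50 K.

ln t = (243 + 161.1) / 99.47 = 4.0625.
t = e^4.0625 = 58.121.
T = 100·t = 5812 K → 5800 K to the nearest 50 K.

5800 K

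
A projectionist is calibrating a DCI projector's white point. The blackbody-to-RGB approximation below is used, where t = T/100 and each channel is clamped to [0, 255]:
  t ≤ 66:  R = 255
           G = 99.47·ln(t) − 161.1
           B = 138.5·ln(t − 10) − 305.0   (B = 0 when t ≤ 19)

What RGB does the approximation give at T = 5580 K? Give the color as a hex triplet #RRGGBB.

t = 5580/100 = 55.8; the t ≤ 66 branch applies.
R = 255 by definition for t ≤ 66.
G = 99.47·ln 55.8 − 161.1 = 99.47·4.0218 − 161.1 = 238.946.
B = 138.5·ln(55.8 − 10) − 305.0 = 138.5·ln 45.8 − 305.0 = 138.5·3.8243 − 305.0 = 224.663.
Rounded: (255, 239, 225).
In hex: #FFEFE1.

#FFEFE1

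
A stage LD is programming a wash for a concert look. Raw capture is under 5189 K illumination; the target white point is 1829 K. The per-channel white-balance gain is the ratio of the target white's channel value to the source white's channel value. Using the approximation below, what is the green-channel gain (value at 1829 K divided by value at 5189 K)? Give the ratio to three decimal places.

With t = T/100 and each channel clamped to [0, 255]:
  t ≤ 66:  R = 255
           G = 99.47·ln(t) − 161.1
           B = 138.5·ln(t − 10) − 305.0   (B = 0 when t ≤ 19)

At 5189 K (t = 51.89):
  G = 99.47·ln 51.89 − 161.1 = 99.47·3.9491 − 161.1 = 231.720.
At 1829 K (t = 18.29):
  G = 99.47·ln 18.29 − 161.1 = 99.47·2.9064 − 161.1 = 127.995.
Gain = 127.995 / 231.720 = 0.5524 → 0.552.

0.552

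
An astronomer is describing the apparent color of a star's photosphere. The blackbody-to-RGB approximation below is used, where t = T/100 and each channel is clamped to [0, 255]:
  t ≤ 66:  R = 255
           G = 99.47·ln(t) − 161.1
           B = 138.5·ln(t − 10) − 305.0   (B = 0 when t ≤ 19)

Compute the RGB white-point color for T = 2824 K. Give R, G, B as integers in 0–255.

t = 2824/100 = 28.24; the t ≤ 66 branch applies.
R = 255 by definition for t ≤ 66.
G = 99.47·ln 28.24 − 161.1 = 99.47·3.3407 − 161.1 = 171.203.
B = 138.5·ln(28.24 − 10) − 305.0 = 138.5·ln 18.24 − 305.0 = 138.5·2.9036 − 305.0 = 97.151.
Rounded: (255, 171, 97).

R=255, G=171, B=97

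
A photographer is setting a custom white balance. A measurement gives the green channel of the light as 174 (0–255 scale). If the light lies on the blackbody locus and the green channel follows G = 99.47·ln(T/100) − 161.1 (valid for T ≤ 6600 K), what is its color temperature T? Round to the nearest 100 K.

ln t = (174 + 161.1) / 99.47 = 3.3689.
t = e^3.3689 = 29.045.
T = 100·t = 2905 K → 2900 K to the nearest 100 K.

2900 K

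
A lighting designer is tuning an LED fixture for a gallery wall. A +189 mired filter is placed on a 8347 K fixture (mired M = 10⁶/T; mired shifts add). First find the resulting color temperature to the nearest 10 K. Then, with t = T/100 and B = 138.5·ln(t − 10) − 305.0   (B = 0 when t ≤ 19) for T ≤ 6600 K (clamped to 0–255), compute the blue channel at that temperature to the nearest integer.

126

M_in = 10⁶/8347 = 119.80; M_out = 119.80 + (+189) = 308.80.
T_out = 10⁶/308.80 = 3238.3 K → 3240 K; t = 32.4.
B = 138.5·ln(32.4 − 10) − 305.0 = 138.5·ln 22.4 − 305.0 = 138.5·3.1091 − 305.0 = 125.605.
Rounded: 126.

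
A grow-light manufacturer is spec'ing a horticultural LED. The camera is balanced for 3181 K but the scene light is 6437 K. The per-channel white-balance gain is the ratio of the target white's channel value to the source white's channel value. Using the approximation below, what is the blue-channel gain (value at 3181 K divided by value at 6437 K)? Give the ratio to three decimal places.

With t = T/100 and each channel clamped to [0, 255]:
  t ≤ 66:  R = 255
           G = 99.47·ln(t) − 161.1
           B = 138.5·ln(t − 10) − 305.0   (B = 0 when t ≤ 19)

0.491

At 6437 K (t = 64.37):
  B = 138.5·ln(64.37 − 10) − 305.0 = 138.5·ln 54.37 − 305.0 = 138.5·3.9958 − 305.0 = 248.420.
At 3181 K (t = 31.81):
  B = 138.5·ln(31.81 − 10) − 305.0 = 138.5·ln 21.81 − 305.0 = 138.5·3.0824 − 305.0 = 121.908.
Gain = 121.908 / 248.420 = 0.4907 → 0.491.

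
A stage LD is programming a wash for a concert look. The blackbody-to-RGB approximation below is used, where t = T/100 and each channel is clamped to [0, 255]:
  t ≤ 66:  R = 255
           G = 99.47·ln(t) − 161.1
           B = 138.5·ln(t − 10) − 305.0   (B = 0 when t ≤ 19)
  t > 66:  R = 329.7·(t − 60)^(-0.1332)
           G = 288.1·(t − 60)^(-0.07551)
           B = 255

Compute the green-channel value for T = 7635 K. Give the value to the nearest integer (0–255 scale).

233

t = 7635/100 = 76.35; the t > 66 branch applies.
G = 288.1·(76.35 − 60)^(-0.07551) = 288.1·16.35^(-0.07551) = 288.1·0.80978 = 233.298.
Rounded: 233.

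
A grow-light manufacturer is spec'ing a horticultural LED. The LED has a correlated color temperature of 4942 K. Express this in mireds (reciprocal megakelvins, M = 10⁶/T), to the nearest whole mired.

M = 10⁶ / 4942 = 202.347 → 202 mireds.

202 mireds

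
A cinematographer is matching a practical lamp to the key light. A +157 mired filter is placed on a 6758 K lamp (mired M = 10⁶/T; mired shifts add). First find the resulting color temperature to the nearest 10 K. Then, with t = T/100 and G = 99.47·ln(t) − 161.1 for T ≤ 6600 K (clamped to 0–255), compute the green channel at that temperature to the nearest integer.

M_in = 10⁶/6758 = 147.97; M_out = 147.97 + (+157) = 304.97.
T_out = 10⁶/304.97 = 3279.0 K → 3280 K; t = 32.8.
G = 99.47·ln 32.8 − 161.1 = 99.47·3.4904 − 161.1 = 186.093.
Rounded: 186.

186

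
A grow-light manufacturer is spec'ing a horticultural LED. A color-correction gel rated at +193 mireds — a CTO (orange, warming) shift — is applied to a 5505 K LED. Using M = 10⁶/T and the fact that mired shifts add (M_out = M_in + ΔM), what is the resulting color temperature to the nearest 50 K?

M_in = 10⁶/5505 = 181.65 mireds.
M_out = 181.65 + (+193) = 374.65 mireds.
T_out = 10⁶/374.65 = 2669.1 K → 2650 K.

2650 K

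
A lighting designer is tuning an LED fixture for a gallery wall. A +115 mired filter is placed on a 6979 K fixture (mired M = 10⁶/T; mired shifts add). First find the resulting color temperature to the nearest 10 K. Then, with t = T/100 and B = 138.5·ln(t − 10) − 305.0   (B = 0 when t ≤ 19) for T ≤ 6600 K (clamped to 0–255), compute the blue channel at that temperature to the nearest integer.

160

M_in = 10⁶/6979 = 143.29; M_out = 143.29 + (+115) = 258.29.
T_out = 10⁶/258.29 = 3871.7 K → 3870 K; t = 38.7.
B = 138.5·ln(38.7 − 10) − 305.0 = 138.5·ln 28.7 − 305.0 = 138.5·3.3569 − 305.0 = 159.930.
Rounded: 160.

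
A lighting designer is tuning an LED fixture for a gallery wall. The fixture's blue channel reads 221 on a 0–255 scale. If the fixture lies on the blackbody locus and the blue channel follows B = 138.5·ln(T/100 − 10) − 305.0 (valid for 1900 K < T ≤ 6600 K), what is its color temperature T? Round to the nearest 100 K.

ln(t − 10) = (221 + 305.0) / 138.5 = 3.7978.
t − 10 = e^3.7978 = 44.604, so t = 54.604.
T = 100·t = 5460 K → 5500 K to the nearest 100 K.

5500 K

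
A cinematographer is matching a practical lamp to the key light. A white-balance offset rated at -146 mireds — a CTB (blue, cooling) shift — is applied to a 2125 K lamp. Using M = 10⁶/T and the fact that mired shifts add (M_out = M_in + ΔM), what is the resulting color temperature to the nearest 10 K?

3080 K

M_in = 10⁶/2125 = 470.59 mireds.
M_out = 470.59 + (-146) = 324.59 mireds.
T_out = 10⁶/324.59 = 3080.8 K → 3080 K.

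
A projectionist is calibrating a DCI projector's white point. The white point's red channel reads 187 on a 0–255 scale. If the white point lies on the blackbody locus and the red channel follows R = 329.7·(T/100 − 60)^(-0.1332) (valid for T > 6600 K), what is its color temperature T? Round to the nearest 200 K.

13000 K

(t − 60)^(-0.1332) = 187/329.7 = 0.56718.
t − 60 = 0.56718^(1/-0.1332) = 0.56718^(-7.508) = 70.620, so t = 130.620.
T = 100·t = 13062 K → 13000 K to the nearest 200 K.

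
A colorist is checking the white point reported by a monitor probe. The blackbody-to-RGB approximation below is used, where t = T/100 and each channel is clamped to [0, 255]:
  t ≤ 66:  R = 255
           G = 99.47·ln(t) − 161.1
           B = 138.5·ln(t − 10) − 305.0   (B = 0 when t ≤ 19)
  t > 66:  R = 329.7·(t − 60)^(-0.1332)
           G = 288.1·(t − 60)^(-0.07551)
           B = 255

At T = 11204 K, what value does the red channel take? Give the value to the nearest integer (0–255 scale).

t = 11204/100 = 112.04; the t > 66 branch applies.
R = 329.7·(112.04 − 60)^(-0.1332) = 329.7·52.04^(-0.1332) = 329.7·0.59072 = 194.761.
Rounded: 195.

195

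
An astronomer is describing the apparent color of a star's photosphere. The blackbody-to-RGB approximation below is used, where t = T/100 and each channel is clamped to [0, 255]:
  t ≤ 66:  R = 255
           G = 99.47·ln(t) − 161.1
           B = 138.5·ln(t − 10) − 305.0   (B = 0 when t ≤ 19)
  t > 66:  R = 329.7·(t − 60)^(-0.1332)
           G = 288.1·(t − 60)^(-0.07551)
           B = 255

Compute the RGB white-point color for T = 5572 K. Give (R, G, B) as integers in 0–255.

(255, 239, 224)

t = 5572/100 = 55.72; the t ≤ 66 branch applies.
R = 255 by definition for t ≤ 66.
G = 99.47·ln 55.72 − 161.1 = 99.47·4.0203 − 161.1 = 238.803.
B = 138.5·ln(55.72 − 10) − 305.0 = 138.5·ln 45.72 − 305.0 = 138.5·3.8225 − 305.0 = 224.421.
Rounded: (255, 239, 224).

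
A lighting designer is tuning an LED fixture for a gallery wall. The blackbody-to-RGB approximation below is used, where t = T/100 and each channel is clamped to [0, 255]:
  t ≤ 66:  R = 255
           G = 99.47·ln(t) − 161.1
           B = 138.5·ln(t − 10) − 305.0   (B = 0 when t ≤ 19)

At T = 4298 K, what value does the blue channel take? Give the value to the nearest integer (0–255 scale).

179

t = 4298/100 = 42.98; the t ≤ 66 branch applies.
B = 138.5·ln(42.98 − 10) − 305.0 = 138.5·ln 32.98 − 305.0 = 138.5·3.4959 − 305.0 = 179.182.
Rounded: 179.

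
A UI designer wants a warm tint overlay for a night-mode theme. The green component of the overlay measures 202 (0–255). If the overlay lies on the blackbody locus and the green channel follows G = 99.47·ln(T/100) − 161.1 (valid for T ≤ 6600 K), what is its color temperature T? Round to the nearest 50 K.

3850 K

ln t = (202 + 161.1) / 99.47 = 3.6503.
t = e^3.6503 = 38.488.
T = 100·t = 3849 K → 3850 K to the nearest 50 K.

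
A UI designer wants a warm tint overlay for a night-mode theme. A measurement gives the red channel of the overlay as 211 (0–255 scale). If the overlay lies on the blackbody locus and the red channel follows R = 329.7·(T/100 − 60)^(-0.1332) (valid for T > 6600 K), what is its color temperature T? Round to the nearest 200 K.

(t − 60)^(-0.1332) = 211/329.7 = 0.63998.
t − 60 = 0.63998^(1/-0.1332) = 0.63998^(-7.508) = 28.525, so t = 88.525.
T = 100·t = 8853 K → 8800 K to the nearest 200 K.

8800 K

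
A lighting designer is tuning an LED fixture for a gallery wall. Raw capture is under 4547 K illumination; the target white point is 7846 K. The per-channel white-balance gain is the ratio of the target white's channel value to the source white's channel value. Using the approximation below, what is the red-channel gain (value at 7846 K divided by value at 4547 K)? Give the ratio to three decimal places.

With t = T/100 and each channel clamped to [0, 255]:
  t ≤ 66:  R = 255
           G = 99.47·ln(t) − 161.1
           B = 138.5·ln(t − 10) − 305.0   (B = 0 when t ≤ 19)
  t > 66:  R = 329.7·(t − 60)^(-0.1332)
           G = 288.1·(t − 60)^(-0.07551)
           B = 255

0.877

At 4547 K (t = 45.47):
  R = 255 by definition for t ≤ 66.
At 7846 K (t = 78.46):
  R = 329.7·(78.46 − 60)^(-0.1332) = 329.7·18.46^(-0.1332) = 329.7·0.67817 = 223.592.
Gain = 223.592 / 255.000 = 0.8768 → 0.877.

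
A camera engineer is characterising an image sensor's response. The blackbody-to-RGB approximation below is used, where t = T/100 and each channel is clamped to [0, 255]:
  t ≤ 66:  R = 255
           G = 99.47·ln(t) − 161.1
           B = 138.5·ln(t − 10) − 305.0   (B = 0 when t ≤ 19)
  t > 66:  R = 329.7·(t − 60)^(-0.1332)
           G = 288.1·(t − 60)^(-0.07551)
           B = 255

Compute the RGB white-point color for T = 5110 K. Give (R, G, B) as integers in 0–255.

t = 5110/100 = 51.1; the t ≤ 66 branch applies.
R = 255 by definition for t ≤ 66.
G = 99.47·ln 51.1 − 161.1 = 99.47·3.9338 − 161.1 = 230.194.
B = 138.5·ln(51.1 − 10) − 305.0 = 138.5·ln 41.1 − 305.0 = 138.5·3.7160 − 305.0 = 209.667.
Rounded: (255, 230, 210).

(255, 230, 210)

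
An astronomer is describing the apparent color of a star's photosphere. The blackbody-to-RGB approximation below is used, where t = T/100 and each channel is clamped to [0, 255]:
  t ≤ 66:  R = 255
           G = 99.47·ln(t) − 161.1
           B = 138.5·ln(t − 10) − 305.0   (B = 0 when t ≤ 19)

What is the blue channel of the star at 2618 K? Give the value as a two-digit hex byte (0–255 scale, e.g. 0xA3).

0x51

t = 2618/100 = 26.18; the t ≤ 66 branch applies.
B = 138.5·ln(26.18 − 10) − 305.0 = 138.5·ln 16.18 − 305.0 = 138.5·2.7838 − 305.0 = 80.553.
Rounded: 81; in hex, 0x51.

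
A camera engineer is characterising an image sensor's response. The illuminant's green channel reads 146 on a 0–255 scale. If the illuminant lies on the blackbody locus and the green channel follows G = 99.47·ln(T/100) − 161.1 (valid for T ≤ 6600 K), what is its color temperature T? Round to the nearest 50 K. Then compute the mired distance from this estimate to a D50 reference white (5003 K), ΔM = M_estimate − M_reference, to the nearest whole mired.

ln t = (146 + 161.1) / 99.47 = 3.0874.
t = e^3.0874 = 21.919.
T = 100·t = 2192 K → 2200 K to the nearest 50 K.
M_estimate = 10⁶/2200 = 454.55; M_reference = 10⁶/5003 = 199.88.
ΔM = 454.55 − 199.88 = 254.67 → +255 mireds.

+255 mireds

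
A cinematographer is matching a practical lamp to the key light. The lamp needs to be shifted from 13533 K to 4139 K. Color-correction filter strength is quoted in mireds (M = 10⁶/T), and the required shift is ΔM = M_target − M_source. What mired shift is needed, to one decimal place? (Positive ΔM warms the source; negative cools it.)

+167.7 mireds

M_source = 10⁶/13533 = 73.893; M_target = 10⁶/4139 = 241.604.
ΔM = 241.604 − 73.893 = 167.711 → +167.7 mireds, a warming shift.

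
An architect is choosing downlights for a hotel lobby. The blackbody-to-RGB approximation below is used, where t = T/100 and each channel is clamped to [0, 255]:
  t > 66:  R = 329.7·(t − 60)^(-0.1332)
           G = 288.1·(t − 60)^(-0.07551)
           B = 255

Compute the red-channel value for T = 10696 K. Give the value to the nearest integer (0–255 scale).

197

t = 10696/100 = 106.96; the t > 66 branch applies.
R = 329.7·(106.96 − 60)^(-0.1332) = 329.7·46.96^(-0.1332) = 329.7·0.59886 = 197.444.
Rounded: 197.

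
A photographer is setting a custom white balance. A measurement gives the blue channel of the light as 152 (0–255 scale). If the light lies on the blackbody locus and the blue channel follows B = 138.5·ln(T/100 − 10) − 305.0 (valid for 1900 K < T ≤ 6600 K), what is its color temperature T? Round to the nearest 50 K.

ln(t − 10) = (152 + 305.0) / 138.5 = 3.2996.
t − 10 = e^3.2996 = 27.103, so t = 37.103.
T = 100·t = 3710 K → 3700 K to the nearest 50 K.

3700 K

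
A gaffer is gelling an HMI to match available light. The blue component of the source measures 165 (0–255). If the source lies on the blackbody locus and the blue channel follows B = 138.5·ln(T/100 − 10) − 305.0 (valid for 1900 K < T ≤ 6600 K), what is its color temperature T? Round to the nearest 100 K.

4000 K

ln(t − 10) = (165 + 305.0) / 138.5 = 3.3935.
t − 10 = e^3.3935 = 29.770, so t = 39.770.
T = 100·t = 3977 K → 4000 K to the nearest 100 K.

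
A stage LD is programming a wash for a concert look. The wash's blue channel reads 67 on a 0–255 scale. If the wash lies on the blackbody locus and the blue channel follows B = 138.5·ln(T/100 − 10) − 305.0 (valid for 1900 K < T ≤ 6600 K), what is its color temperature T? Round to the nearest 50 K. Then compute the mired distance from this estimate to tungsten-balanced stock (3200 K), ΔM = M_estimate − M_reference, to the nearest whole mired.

ln(t − 10) = (67 + 305.0) / 138.5 = 2.6859.
t − 10 = e^2.6859 = 14.672, so t = 24.672.
T = 100·t = 2467 K → 2450 K to the nearest 50 K.
M_estimate = 10⁶/2450 = 408.16; M_reference = 10⁶/3200 = 312.50.
ΔM = 408.16 − 312.50 = 95.66 → +96 mireds.

+96 mireds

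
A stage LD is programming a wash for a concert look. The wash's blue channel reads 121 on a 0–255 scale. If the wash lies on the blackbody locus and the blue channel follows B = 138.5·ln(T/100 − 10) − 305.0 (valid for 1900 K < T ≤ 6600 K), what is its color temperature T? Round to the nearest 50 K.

ln(t − 10) = (121 + 305.0) / 138.5 = 3.0758.
t − 10 = e^3.0758 = 21.667, so t = 31.667.
T = 100·t = 3167 K → 3150 K to the nearest 50 K.

3150 K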